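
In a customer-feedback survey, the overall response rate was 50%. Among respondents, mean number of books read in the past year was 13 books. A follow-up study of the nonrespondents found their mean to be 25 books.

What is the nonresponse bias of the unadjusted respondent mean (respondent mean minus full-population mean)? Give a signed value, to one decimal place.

Nonresponse fraction = 1 − 0.5 = 0.5.
Bias = (nonresponse fraction) × (respondent mean − nonrespondent mean)
     = 0.5 × (13 − 25) = 0.5 × -12 = -6.

-6.0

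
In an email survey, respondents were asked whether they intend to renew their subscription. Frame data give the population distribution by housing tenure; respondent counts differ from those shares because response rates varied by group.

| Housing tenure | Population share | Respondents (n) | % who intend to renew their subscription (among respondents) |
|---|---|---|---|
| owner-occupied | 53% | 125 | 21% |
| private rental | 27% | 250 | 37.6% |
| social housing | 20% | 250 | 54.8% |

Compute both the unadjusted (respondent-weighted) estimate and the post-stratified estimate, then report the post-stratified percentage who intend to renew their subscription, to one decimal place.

Naive respondent-only estimate (weights = respondent counts):
  (125/625)×21 + (250/625)×37.6 + (250/625)×54.8 = 41.16%
Reweighting by population housing tenure shares:
  0.53×21 + 0.27×37.6 + 0.2×54.8 = 32.242%

32.2%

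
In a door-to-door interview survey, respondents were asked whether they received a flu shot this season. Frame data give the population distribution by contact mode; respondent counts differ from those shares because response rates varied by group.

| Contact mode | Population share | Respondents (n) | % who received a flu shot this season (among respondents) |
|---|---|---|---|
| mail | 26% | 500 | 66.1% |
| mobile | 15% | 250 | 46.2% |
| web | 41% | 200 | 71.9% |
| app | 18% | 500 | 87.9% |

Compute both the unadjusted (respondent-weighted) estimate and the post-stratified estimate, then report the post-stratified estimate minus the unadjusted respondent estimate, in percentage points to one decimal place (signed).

Without adjustment, the pooled respondent share is:
  (500/1450)×66.1 + (250/1450)×46.2 + (200/1450)×71.9 + (500/1450)×87.9 = 70.9862%
Reweighting by population contact mode shares:
  0.26×66.1 + 0.15×46.2 + 0.41×71.9 + 0.18×87.9 = 69.417%
Difference = 69.417 − 70.9862 = -1.5692 pp.

-1.6 percentage points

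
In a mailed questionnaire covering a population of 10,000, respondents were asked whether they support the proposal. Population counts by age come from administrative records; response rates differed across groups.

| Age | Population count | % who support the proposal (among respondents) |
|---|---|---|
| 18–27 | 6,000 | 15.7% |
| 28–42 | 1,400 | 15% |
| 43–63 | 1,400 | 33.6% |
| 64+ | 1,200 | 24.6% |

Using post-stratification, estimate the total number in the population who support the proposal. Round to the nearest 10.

Estimated count per cell = population count × respondent percentage:
  18–27: 6,000 × 15.7% = 942
  28–42: 1,400 × 15% = 210
  43–63: 1,400 × 33.6% = 470.4
  64+: 1,200 × 24.6% = 295.2
Estimated total = 1917.6 → 1,920.

1,920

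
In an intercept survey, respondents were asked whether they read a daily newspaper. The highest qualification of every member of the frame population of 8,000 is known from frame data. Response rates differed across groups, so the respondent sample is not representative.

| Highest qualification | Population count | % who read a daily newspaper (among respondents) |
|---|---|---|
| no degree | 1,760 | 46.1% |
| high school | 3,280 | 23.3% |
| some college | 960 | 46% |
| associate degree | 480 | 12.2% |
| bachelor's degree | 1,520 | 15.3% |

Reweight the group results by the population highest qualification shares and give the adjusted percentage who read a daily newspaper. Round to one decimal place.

Weight each group's respondent value by its population share:
  no degree: (1,760/8,000) × 46.1 = 10.142
  high school: (3,280/8,000) × 23.3 = 9.553
  some college: (960/8,000) × 46 = 5.52
  associate degree: (480/8,000) × 12.2 = 0.732
  bachelor's degree: (1,520/8,000) × 15.3 = 2.907
Post-stratified estimate = 28.854 → 28.9%.

28.9%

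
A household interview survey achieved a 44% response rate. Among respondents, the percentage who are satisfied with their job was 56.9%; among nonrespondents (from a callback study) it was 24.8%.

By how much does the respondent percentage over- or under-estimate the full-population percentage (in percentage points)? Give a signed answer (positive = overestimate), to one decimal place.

Nonresponse fraction = 1 − 0.44 = 0.56.
Bias = (nonresponse fraction) × (respondent percentage − nonrespondent percentage)
     = 0.56 × (56.9 − 24.8) = 0.56 × 32.1 = 17.976.

+18.0 percentage points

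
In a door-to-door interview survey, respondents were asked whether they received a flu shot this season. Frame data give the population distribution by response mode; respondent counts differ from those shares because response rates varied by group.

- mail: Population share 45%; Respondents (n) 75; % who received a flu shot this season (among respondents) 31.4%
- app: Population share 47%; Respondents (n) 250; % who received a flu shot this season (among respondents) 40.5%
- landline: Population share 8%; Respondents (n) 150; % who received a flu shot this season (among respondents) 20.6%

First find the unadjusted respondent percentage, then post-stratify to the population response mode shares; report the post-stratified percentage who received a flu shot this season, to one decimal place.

Naive respondent-only estimate (weights = respondent counts):
  (75/475)×31.4 + (250/475)×40.5 + (150/475)×20.6 = 32.7789%
Post-stratifying to population shares instead:
  0.45×31.4 + 0.47×40.5 + 0.08×20.6 = 34.813%

34.8%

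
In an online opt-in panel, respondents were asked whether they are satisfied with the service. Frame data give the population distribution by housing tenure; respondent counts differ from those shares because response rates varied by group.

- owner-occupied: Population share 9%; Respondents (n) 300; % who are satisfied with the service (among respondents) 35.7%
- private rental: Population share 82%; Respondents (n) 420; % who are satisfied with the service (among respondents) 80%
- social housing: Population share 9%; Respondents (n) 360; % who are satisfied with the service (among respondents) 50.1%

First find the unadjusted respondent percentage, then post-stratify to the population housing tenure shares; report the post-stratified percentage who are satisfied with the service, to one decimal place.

73.3%

Without adjustment, the pooled respondent share is:
  (300/1080)×35.7 + (420/1080)×80 + (360/1080)×50.1 = 57.7278%
Reweighting by population housing tenure shares:
  0.09×35.7 + 0.82×80 + 0.09×50.1 = 73.322%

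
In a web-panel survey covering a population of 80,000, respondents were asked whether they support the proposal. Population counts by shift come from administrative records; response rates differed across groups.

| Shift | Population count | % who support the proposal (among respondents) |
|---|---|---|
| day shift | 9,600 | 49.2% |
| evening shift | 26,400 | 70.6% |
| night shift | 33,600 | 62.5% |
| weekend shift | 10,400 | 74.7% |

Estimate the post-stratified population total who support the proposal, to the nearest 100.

52,100

Apply each group's respondent rate to its population count:
  day shift: 9,600 × 49.2% = 4723.2
  evening shift: 26,400 × 70.6% = 18638.4
  night shift: 33,600 × 62.5% = 21,000
  weekend shift: 10,400 × 74.7% = 7768.8
Estimated total = 52130.4 → 52,100.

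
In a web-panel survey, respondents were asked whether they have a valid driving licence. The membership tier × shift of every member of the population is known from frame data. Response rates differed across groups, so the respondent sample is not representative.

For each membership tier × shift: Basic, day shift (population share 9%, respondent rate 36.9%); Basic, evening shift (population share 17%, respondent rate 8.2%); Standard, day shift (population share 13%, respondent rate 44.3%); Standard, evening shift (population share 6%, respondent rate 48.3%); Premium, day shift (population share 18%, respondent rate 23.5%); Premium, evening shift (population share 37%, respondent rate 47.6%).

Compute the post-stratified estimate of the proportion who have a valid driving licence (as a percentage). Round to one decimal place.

35.2%

Post-stratification weights by population share, not respondent share:
  Basic, day shift: 0.09 × 36.9 = 3.321
  Basic, evening shift: 0.17 × 8.2 = 1.394
  Standard, day shift: 0.13 × 44.3 = 5.759
  Standard, evening shift: 0.06 × 48.3 = 2.898
  Premium, day shift: 0.18 × 23.5 = 4.23
  Premium, evening shift: 0.37 × 47.6 = 17.612
Post-stratified estimate = 35.214 → 35.2%.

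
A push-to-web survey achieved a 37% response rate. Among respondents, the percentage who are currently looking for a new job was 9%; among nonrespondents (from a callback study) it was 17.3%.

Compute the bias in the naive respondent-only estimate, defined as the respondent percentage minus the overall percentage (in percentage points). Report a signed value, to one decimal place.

Nonresponse fraction = 1 − 0.37 = 0.63.
Bias = (nonresponse fraction) × (respondent percentage − nonrespondent percentage)
     = 0.63 × (9 − 17.3) = 0.63 × -8.3 = -5.229.

-5.2 percentage points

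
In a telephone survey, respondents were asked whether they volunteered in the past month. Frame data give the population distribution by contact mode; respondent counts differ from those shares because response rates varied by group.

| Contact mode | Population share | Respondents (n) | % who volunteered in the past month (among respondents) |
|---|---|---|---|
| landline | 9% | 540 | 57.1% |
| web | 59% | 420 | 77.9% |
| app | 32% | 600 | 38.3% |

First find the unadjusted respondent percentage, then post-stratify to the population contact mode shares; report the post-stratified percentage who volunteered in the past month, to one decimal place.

Naive respondent-only estimate (weights = respondent counts):
  (540/1560)×57.1 + (420/1560)×77.9 + (600/1560)×38.3 = 55.4692%
Reweighting by population contact mode shares:
  0.09×57.1 + 0.59×77.9 + 0.32×38.3 = 63.356%

63.4%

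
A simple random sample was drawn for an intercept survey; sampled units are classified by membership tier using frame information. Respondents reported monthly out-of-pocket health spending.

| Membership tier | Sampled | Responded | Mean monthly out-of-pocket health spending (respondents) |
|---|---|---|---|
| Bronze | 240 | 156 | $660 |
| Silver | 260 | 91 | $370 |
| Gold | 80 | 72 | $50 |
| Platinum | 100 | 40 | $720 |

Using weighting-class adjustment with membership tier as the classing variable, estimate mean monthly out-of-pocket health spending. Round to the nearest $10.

$490

Response rates by class: Bronze 156/240 = 65%, Silver 91/260 = 35%, Gold 72/80 = 90%, Platinum 40/100 = 40%.
Each respondent's weight = sampled/responded in their class; summing within a class gives n_sampled, so:
  Bronze: 240 × 660 = 158,400
  Silver: 260 × 370 = 96,200
  Gold: 80 × 50 = 4000
  Platinum: 100 × 720 = 72,000
Adjusted estimate = 330,600 / 680 = 486.176 → $490.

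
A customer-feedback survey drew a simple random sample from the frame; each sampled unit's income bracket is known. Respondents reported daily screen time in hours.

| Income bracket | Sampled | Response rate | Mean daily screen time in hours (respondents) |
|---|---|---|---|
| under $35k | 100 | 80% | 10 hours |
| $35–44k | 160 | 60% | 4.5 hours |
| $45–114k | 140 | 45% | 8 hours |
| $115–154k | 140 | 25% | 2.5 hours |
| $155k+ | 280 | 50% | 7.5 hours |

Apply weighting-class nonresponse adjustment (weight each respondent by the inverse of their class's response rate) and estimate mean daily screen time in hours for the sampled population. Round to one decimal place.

6.5

With weight = n_sampled/n_responded per class, the weighted class total is n_sampled:
  under $35k: 100 × 10 = 1000
  $35–44k: 160 × 4.5 = 720
  $45–114k: 140 × 8 = 1120
  $115–154k: 140 × 2.5 = 350
  $155k+: 280 × 7.5 = 2100
Adjusted estimate = 5290 / 820 = 6.45122 → 6.5.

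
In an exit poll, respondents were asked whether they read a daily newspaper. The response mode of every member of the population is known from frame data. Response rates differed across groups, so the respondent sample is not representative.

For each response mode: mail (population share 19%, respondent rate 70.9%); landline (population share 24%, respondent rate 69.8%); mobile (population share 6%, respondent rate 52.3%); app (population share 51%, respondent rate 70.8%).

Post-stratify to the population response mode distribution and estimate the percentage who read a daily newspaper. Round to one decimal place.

69.5%

Weight each group's respondent value by its population share:
  mail: 0.19 × 70.9 = 13.471
  landline: 0.24 × 69.8 = 16.752
  mobile: 0.06 × 52.3 = 3.138
  app: 0.51 × 70.8 = 36.108
Post-stratified estimate = 69.469 → 69.5%.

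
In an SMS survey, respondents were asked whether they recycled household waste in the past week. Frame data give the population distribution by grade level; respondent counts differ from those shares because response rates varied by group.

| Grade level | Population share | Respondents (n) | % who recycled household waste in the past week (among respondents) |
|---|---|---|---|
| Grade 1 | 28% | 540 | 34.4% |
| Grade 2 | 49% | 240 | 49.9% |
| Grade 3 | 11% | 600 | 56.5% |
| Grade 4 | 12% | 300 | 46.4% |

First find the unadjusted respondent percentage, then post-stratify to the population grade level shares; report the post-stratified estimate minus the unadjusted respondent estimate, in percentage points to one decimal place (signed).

Without adjustment, the pooled respondent share is:
  (540/1680)×34.4 + (240/1680)×49.9 + (600/1680)×56.5 + (300/1680)×46.4 = 46.65%
Post-stratified estimate weights by population shares:
  0.28×34.4 + 0.49×49.9 + 0.11×56.5 + 0.12×46.4 = 45.866%
Difference = 45.866 − 46.65 = -0.784 pp.

-0.8 percentage points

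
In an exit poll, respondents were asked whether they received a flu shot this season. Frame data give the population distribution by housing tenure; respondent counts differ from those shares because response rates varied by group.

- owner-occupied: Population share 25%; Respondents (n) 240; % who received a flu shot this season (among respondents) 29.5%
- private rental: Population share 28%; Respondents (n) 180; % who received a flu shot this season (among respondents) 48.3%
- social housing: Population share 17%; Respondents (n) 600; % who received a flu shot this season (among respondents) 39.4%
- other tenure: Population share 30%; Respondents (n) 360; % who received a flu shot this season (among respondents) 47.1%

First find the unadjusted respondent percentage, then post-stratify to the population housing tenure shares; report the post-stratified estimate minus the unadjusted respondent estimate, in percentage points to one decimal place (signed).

+0.9 percentage points

Naive respondent-only estimate (weights = respondent counts):
  (240/1380)×29.5 + (180/1380)×48.3 + (600/1380)×39.4 + (360/1380)×47.1 = 40.8478%
Post-stratified estimate weights by population shares:
  0.25×29.5 + 0.28×48.3 + 0.17×39.4 + 0.3×47.1 = 41.727%
Difference = 41.727 − 40.8478 = 0.8792 pp.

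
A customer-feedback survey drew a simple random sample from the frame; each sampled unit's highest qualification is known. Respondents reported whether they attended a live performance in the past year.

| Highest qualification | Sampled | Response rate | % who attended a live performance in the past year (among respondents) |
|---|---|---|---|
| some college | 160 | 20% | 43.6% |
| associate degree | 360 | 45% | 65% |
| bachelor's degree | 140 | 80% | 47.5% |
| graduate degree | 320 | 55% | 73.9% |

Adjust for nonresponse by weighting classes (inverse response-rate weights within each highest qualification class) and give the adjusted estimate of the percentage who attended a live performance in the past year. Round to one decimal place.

Weighting each respondent by the inverse class response rate inflates each class back to its sampled size, so the class weight is n_sampled:
  some college: 160 × 43.6 = 6976
  associate degree: 360 × 65 = 23,400
  bachelor's degree: 140 × 47.5 = 6650
  graduate degree: 320 × 73.9 = 23,648
Adjusted estimate = 60,674 / 980 = 61.9122 → 61.9%.

61.9%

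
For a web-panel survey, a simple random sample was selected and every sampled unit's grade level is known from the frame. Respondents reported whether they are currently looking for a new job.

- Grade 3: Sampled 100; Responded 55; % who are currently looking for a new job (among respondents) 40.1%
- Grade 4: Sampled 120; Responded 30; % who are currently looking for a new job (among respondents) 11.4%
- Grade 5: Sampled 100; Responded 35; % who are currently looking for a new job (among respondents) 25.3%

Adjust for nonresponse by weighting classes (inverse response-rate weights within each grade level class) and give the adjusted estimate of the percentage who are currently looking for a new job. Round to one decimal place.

24.7%

Response rates by class: Grade 3 55/100 = 55%, Grade 4 30/120 = 25%, Grade 5 35/100 = 35%.
Weighting each respondent by the inverse class response rate inflates each class back to its sampled size, so the class weight is n_sampled:
  Grade 3: 100 × 40.1 = 4010
  Grade 4: 120 × 11.4 = 1368
  Grade 5: 100 × 25.3 = 2530
Adjusted estimate = 7908 / 320 = 24.7125 → 24.7%.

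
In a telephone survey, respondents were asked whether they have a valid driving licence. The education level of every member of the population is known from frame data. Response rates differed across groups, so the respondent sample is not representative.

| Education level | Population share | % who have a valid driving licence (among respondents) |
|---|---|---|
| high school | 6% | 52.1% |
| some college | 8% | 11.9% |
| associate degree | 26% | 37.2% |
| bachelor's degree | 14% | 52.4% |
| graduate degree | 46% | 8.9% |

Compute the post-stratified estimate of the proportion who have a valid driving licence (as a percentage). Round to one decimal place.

25.2%

Post-stratification weights by population share, not respondent share:
  high school: 0.06 × 52.1 = 3.126
  some college: 0.08 × 11.9 = 0.952
  associate degree: 0.26 × 37.2 = 9.672
  bachelor's degree: 0.14 × 52.4 = 7.336
  graduate degree: 0.46 × 8.9 = 4.094
Post-stratified estimate = 25.18 → 25.2%.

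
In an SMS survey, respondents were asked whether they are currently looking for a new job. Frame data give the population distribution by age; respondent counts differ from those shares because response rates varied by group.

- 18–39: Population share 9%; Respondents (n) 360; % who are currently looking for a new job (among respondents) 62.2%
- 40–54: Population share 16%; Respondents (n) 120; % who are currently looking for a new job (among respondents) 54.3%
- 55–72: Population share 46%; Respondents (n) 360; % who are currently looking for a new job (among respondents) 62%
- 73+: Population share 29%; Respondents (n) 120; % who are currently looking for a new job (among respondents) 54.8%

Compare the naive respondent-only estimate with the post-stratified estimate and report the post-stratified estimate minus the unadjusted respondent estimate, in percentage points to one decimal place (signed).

Without adjustment, the pooled respondent share is:
  (360/960)×62.2 + (120/960)×54.3 + (360/960)×62 + (120/960)×54.8 = 60.2125%
Post-stratified estimate weights by population shares:
  0.09×62.2 + 0.16×54.3 + 0.46×62 + 0.29×54.8 = 58.698%
Difference = 58.698 − 60.2125 = -1.5145 pp.

-1.5 percentage points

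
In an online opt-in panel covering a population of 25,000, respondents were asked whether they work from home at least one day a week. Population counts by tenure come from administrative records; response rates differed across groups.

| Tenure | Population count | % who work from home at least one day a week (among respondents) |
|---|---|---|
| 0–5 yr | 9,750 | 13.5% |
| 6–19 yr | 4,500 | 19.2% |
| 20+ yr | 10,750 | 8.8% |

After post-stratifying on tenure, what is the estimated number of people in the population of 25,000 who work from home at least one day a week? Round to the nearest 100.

3,100

Estimated count per cell = population count × respondent percentage:
  0–5 yr: 9,750 × 13.5% = 1316.25
  6–19 yr: 4,500 × 19.2% = 864
  20+ yr: 10,750 × 8.8% = 946
Estimated total = 3126.25 → 3,100.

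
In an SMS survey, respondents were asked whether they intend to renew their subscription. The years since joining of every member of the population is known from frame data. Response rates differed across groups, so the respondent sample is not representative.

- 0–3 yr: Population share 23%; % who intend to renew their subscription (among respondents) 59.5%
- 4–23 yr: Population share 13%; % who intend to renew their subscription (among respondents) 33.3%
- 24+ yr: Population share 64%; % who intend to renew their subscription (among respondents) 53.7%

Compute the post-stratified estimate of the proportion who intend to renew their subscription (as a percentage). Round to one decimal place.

52.4%

Each cell contributes population-share × respondent value:
  0–3 yr: 0.23 × 59.5 = 13.685
  4–23 yr: 0.13 × 33.3 = 4.329
  24+ yr: 0.64 × 53.7 = 34.368
Post-stratified estimate = 52.382 → 52.4%.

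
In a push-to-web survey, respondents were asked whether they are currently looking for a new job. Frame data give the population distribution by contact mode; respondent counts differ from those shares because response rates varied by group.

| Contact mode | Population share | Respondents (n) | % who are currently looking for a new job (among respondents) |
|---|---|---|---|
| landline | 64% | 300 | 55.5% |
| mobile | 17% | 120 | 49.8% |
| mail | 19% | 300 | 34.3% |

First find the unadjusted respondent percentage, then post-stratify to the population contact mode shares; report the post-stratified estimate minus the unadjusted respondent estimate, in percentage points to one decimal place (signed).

Without adjustment, the pooled respondent share is:
  (300/720)×55.5 + (120/720)×49.8 + (300/720)×34.3 = 45.7167%
Post-stratified estimate weights by population shares:
  0.64×55.5 + 0.17×49.8 + 0.19×34.3 = 50.503%
Difference = 50.503 − 45.7167 = 4.7863 pp.

+4.8 percentage points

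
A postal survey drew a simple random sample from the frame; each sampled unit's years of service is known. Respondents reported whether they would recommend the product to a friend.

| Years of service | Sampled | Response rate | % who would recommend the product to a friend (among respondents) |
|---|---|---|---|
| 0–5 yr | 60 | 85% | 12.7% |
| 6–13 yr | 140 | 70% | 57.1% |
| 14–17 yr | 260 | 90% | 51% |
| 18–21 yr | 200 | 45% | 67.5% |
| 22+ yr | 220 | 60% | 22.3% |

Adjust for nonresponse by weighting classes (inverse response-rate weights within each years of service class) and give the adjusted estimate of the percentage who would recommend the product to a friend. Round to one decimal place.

45.9%

Weighting each respondent by the inverse class response rate inflates each class back to its sampled size, so the class weight is n_sampled:
  0–5 yr: 60 × 12.7 = 762
  6–13 yr: 140 × 57.1 = 7994
  14–17 yr: 260 × 51 = 13,260
  18–21 yr: 200 × 67.5 = 13,500
  22+ yr: 220 × 22.3 = 4906
Adjusted estimate = 40,422 / 880 = 45.9341 → 45.9%.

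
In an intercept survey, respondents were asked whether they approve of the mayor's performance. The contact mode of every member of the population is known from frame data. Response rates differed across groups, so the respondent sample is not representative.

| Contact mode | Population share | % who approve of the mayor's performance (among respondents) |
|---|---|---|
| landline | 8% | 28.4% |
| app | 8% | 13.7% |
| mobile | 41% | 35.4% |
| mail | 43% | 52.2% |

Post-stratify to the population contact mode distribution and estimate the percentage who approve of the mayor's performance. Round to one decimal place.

Reweight to the known contact mode distribution:
  landline: 0.08 × 28.4 = 2.272
  app: 0.08 × 13.7 = 1.096
  mobile: 0.41 × 35.4 = 14.514
  mail: 0.43 × 52.2 = 22.446
Post-stratified estimate = 40.328 → 40.3%.

40.3%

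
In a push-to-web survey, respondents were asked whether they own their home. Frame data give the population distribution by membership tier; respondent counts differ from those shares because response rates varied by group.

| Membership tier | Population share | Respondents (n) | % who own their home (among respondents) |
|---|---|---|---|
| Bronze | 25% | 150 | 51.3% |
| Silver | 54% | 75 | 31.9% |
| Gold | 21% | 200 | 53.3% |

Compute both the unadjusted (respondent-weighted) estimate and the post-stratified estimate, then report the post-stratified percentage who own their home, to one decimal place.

Naive respondent-only estimate (weights = respondent counts):
  (150/425)×51.3 + (75/425)×31.9 + (200/425)×53.3 = 48.8176%
Post-stratifying to population shares instead:
  0.25×51.3 + 0.54×31.9 + 0.21×53.3 = 41.244%

41.2%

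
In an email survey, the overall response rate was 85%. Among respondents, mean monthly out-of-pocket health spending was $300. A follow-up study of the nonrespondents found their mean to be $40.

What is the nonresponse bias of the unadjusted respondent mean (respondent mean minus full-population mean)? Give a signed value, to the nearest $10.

+$40

Nonresponse fraction = 1 − 0.85 = 0.15.
Bias = (nonresponse fraction) × (respondent mean − nonrespondent mean)
     = 0.15 × (300 − 40) = 0.15 × 260 = 39.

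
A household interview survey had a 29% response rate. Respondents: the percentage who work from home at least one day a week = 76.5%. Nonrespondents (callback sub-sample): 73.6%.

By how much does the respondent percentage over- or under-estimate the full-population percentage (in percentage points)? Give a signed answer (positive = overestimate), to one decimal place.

+2.1 percentage points

Nonresponse fraction = 1 − 0.29 = 0.71.
Bias = (nonresponse fraction) × (respondent percentage − nonrespondent percentage)
     = 0.71 × (76.5 − 73.6) = 0.71 × 2.9 = 2.059.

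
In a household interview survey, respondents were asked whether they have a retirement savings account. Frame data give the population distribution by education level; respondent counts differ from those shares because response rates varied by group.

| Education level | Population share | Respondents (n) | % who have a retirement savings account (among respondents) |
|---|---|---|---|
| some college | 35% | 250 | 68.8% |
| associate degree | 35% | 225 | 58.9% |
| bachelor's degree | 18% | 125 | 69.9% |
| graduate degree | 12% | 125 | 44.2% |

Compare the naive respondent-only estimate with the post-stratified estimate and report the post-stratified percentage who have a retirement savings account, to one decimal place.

Unadjusted (pooled respondent) estimate weights by respondent counts:
  (250/725)×68.8 + (225/725)×58.9 + (125/725)×69.9 + (125/725)×44.2 = 61.6759%
Post-stratifying to population shares instead:
  0.35×68.8 + 0.35×58.9 + 0.18×69.9 + 0.12×44.2 = 62.581%

62.6%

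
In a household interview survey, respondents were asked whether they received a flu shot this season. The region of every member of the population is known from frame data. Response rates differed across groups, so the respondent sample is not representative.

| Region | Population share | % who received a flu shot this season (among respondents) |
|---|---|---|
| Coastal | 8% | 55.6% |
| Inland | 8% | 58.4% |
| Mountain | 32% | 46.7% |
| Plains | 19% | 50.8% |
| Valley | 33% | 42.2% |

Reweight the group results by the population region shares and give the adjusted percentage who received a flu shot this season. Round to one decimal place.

47.6%

Each cell contributes population-share × respondent value:
  Coastal: 0.08 × 55.6 = 4.448
  Inland: 0.08 × 58.4 = 4.672
  Mountain: 0.32 × 46.7 = 14.944
  Plains: 0.19 × 50.8 = 9.652
  Valley: 0.33 × 42.2 = 13.926
Post-stratified estimate = 47.642 → 47.6%.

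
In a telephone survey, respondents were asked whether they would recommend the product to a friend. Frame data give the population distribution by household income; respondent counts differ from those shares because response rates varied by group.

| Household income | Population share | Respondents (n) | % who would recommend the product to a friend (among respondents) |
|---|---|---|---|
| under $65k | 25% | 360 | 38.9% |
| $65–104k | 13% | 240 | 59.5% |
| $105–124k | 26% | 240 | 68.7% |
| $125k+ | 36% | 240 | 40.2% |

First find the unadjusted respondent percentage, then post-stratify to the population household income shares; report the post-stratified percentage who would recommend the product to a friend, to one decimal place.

Naive respondent-only estimate (weights = respondent counts):
  (360/1080)×38.9 + (240/1080)×59.5 + (240/1080)×68.7 + (240/1080)×40.2 = 50.3889%
Post-stratifying to population shares instead:
  0.25×38.9 + 0.13×59.5 + 0.26×68.7 + 0.36×40.2 = 49.794%

49.8%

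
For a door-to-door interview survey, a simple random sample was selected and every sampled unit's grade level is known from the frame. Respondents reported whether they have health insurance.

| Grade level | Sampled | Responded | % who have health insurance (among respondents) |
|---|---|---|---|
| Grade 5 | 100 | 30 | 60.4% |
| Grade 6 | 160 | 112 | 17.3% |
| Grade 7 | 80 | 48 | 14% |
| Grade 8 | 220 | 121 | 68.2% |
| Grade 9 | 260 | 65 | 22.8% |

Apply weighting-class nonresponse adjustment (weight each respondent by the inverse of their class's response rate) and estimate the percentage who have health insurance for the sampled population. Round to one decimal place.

Class response rates: Grade 5 30/100 = 30%, Grade 6 112/160 = 70%, Grade 7 48/80 = 60%, Grade 8 121/220 = 55%, Grade 9 65/260 = 25%.
Each respondent's weight = sampled/responded in their class; summing within a class gives n_sampled, so:
  Grade 5: 100 × 60.4 = 6040
  Grade 6: 160 × 17.3 = 2768
  Grade 7: 80 × 14 = 1120
  Grade 8: 220 × 68.2 = 15,004
  Grade 9: 260 × 22.8 = 5928
Adjusted estimate = 30,860 / 820 = 37.6341 → 37.6%.

37.6%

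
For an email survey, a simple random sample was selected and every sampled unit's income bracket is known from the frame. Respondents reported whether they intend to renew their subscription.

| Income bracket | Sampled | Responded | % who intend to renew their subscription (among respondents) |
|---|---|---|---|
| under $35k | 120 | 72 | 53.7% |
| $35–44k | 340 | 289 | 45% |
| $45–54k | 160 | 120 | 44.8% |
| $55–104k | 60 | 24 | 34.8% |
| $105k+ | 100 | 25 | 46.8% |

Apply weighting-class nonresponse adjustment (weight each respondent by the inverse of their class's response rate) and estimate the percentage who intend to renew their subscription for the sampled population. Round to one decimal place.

Class response rates: under $35k 72/120 = 60%, $35–44k 289/340 = 85%, $45–54k 120/160 = 75%, $55–104k 24/60 = 40%, $105k+ 25/100 = 25%.
Weighting each respondent by the inverse class response rate inflates each class back to its sampled size, so the class weight is n_sampled:
  under $35k: 120 × 53.7 = 6444
  $35–44k: 340 × 45 = 15,300
  $45–54k: 160 × 44.8 = 7168
  $55–104k: 60 × 34.8 = 2088
  $105k+: 100 × 46.8 = 4680
Adjusted estimate = 35,680 / 780 = 45.7436 → 45.7%.

45.7%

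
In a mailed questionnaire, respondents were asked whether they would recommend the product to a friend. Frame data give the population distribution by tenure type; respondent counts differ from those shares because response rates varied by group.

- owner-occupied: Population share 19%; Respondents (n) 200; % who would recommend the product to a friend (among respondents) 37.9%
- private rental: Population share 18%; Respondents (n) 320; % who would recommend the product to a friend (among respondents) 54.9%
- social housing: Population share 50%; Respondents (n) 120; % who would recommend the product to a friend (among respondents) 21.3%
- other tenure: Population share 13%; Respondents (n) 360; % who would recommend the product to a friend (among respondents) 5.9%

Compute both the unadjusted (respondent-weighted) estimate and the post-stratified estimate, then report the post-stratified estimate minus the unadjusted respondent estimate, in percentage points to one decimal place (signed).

-1.3 percentage points

Without adjustment, the pooled respondent share is:
  (200/1000)×37.9 + (320/1000)×54.9 + (120/1000)×21.3 + (360/1000)×5.9 = 29.828%
Post-stratifying to population shares instead:
  0.19×37.9 + 0.18×54.9 + 0.5×21.3 + 0.13×5.9 = 28.5%
Difference = 28.5 − 29.828 = -1.328 pp.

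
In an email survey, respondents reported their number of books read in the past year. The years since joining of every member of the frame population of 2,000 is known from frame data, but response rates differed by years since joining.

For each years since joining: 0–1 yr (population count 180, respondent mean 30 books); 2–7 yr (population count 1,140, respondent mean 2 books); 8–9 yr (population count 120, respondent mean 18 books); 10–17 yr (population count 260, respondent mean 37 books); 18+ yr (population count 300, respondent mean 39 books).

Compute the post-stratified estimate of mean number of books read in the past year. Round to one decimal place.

15.6

Each cell contributes population-share × respondent value:
  0–1 yr: (180/2,000) × 30 = 2.7
  2–7 yr: (1,140/2,000) × 2 = 1.14
  8–9 yr: (120/2,000) × 18 = 1.08
  10–17 yr: (260/2,000) × 37 = 4.81
  18+ yr: (300/2,000) × 39 = 5.85
Post-stratified estimate = 15.58 → 15.6.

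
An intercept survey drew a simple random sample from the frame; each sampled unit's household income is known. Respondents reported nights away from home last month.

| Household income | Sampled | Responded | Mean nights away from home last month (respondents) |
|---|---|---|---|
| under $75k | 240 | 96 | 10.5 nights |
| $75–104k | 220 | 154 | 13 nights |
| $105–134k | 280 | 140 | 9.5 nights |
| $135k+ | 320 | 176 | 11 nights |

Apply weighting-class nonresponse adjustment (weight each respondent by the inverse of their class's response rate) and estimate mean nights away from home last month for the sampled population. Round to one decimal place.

10.9

Class response rates: under $75k 96/240 = 40%, $75–104k 154/220 = 70%, $105–134k 140/280 = 50%, $135k+ 176/320 = 55%.
Each respondent's weight = sampled/responded in their class; summing within a class gives n_sampled, so:
  under $75k: 240 × 10.5 = 2520
  $75–104k: 220 × 13 = 2860
  $105–134k: 280 × 9.5 = 2660
  $135k+: 320 × 11 = 3520
Adjusted estimate = 11,560 / 1,060 = 10.9057 → 10.9.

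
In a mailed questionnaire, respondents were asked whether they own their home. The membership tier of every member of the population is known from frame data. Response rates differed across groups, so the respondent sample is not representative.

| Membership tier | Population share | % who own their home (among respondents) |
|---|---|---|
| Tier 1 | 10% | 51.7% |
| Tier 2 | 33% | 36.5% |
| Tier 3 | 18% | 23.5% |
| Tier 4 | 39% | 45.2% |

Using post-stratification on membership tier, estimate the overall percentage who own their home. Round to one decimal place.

39.1%

Each cell contributes population-share × respondent value:
  Tier 1: 0.1 × 51.7 = 5.17
  Tier 2: 0.33 × 36.5 = 12.045
  Tier 3: 0.18 × 23.5 = 4.23
  Tier 4: 0.39 × 45.2 = 17.628
Post-stratified estimate = 39.073 → 39.1%.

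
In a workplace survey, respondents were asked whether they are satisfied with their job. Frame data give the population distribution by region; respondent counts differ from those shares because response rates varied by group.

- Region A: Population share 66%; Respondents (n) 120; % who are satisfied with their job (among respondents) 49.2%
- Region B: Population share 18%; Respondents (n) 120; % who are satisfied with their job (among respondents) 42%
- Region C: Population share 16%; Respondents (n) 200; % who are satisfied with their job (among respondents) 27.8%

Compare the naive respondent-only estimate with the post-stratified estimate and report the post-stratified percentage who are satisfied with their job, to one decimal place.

Unadjusted (pooled respondent) estimate weights by respondent counts:
  (120/440)×49.2 + (120/440)×42 + (200/440)×27.8 = 37.5091%
Reweighting by population region shares:
  0.66×49.2 + 0.18×42 + 0.16×27.8 = 44.48%

44.5%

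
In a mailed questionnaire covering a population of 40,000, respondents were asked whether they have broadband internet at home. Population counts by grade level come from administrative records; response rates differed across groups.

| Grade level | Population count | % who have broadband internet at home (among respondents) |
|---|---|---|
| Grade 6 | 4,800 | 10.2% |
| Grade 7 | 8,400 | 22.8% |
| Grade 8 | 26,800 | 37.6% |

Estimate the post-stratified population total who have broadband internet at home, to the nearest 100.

Estimated count per cell = population count × respondent percentage:
  Grade 6: 4,800 × 10.2% = 489.6
  Grade 7: 8,400 × 22.8% = 1915.2
  Grade 8: 26,800 × 37.6% = 10076.8
Estimated total = 12481.6 → 12,500.

12,500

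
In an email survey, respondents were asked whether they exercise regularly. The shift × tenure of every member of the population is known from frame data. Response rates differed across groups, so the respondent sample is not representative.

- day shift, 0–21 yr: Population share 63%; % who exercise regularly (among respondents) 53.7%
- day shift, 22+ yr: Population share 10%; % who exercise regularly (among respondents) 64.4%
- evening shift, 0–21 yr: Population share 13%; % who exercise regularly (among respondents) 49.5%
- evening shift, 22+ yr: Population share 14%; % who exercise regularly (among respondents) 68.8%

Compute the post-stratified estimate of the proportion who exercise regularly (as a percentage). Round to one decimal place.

Reweight to the known shift × tenure distribution:
  day shift, 0–21 yr: 0.63 × 53.7 = 33.831
  day shift, 22+ yr: 0.1 × 64.4 = 6.44
  evening shift, 0–21 yr: 0.13 × 49.5 = 6.435
  evening shift, 22+ yr: 0.14 × 68.8 = 9.632
Post-stratified estimate = 56.338 → 56.3%.

56.3%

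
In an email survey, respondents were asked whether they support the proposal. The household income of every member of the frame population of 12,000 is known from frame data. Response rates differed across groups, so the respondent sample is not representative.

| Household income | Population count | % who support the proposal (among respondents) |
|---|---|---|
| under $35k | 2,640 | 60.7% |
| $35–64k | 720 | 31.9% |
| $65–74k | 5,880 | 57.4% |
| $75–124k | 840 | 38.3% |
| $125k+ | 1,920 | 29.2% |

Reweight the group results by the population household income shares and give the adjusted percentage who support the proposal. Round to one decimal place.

Reweight to the known household income distribution:
  under $35k: (2,640/12,000) × 60.7 = 13.354
  $35–64k: (720/12,000) × 31.9 = 1.914
  $65–74k: (5,880/12,000) × 57.4 = 28.126
  $75–124k: (840/12,000) × 38.3 = 2.681
  $125k+: (1,920/12,000) × 29.2 = 4.672
Post-stratified estimate = 50.747 → 50.7%.

50.7%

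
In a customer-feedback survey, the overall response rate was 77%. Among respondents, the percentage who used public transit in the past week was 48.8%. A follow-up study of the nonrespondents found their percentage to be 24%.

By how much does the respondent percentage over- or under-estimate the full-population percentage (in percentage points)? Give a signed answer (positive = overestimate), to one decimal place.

Nonresponse fraction = 1 − 0.77 = 0.23.
Bias = (nonresponse fraction) × (respondent percentage − nonrespondent percentage)
     = 0.23 × (48.8 − 24) = 0.23 × 24.8 = 5.704.

+5.7 percentage points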